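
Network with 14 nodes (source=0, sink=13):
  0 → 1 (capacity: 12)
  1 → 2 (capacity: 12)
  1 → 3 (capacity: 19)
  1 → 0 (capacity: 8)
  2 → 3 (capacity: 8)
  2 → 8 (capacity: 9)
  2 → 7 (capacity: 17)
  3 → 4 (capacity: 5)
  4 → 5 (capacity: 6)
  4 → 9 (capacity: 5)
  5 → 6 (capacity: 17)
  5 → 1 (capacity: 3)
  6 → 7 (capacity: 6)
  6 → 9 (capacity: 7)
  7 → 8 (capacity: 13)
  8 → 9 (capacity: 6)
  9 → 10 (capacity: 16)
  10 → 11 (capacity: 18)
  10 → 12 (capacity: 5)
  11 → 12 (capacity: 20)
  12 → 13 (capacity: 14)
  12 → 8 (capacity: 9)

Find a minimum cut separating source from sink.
Min cut value = 11, edges: (3,4), (8,9)

Min cut value: 11
Partition: S = [0, 1, 2, 3, 7, 8], T = [4, 5, 6, 9, 10, 11, 12, 13]
Cut edges: (3,4), (8,9)

By max-flow min-cut theorem, max flow = min cut = 11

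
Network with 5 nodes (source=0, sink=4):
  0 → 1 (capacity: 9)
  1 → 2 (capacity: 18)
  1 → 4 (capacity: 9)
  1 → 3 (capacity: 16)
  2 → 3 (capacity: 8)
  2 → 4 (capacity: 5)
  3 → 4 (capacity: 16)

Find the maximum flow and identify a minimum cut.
Max flow = 9, Min cut edges: (0,1)

Maximum flow: 9
Minimum cut: (0,1)
Partition: S = [0], T = [1, 2, 3, 4]

Max-flow min-cut theorem verified: both equal 9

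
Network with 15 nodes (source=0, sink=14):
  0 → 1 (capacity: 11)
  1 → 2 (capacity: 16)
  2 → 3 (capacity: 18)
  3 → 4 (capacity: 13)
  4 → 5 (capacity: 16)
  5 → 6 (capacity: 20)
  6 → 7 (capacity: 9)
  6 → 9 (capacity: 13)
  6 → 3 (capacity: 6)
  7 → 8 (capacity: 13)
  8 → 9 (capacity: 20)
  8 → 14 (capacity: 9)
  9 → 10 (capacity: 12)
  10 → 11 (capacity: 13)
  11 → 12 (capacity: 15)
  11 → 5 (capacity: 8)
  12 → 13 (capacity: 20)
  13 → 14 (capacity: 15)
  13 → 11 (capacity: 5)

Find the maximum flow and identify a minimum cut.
Max flow = 11, Min cut edges: (0,1)

Maximum flow: 11
Minimum cut: (0,1)
Partition: S = [0], T = [1, 2, 3, 4, 5, 6, 7, 8, 9, 10, 11, 12, 13, 14]

Max-flow min-cut theorem verified: both equal 11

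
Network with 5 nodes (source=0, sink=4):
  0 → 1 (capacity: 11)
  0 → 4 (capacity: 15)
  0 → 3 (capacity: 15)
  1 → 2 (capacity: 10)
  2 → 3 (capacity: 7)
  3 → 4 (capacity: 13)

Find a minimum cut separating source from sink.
Min cut value = 28, edges: (0,4), (3,4)

Min cut value: 28
Partition: S = [0, 1, 2, 3], T = [4]
Cut edges: (0,4), (3,4)

By max-flow min-cut theorem, max flow = min cut = 28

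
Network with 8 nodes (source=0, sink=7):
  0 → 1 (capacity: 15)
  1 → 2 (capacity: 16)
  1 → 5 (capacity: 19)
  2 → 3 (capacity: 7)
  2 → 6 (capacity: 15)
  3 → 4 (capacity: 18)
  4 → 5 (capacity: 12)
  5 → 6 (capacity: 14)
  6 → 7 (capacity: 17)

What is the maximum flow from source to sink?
Maximum flow = 15

Max flow: 15

Flow assignment:
  0 → 1: 15/15
  1 → 2: 15/16
  2 → 6: 15/15
  6 → 7: 15/17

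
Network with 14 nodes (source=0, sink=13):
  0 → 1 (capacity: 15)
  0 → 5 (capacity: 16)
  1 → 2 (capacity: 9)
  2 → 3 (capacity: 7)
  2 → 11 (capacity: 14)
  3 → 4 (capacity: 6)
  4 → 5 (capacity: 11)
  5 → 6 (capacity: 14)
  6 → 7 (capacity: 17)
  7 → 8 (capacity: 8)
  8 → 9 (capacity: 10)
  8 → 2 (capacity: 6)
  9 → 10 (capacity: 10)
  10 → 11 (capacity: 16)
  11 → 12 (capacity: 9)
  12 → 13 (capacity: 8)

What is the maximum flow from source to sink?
Maximum flow = 8

Max flow: 8

Flow assignment:
  0 → 5: 8/16
  2 → 11: 5/14
  5 → 6: 8/14
  6 → 7: 8/17
  7 → 8: 8/8
  8 → 9: 3/10
  8 → 2: 5/6
  9 → 10: 3/10
  10 → 11: 3/16
  11 → 12: 8/9
  12 → 13: 8/8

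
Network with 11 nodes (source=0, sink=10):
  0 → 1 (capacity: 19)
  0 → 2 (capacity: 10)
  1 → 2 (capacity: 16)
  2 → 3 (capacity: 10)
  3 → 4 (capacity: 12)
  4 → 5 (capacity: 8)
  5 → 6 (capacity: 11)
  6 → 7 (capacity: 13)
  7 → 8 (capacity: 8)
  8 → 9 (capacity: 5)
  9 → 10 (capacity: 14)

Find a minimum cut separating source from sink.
Min cut value = 5, edges: (8,9)

Min cut value: 5
Partition: S = [0, 1, 2, 3, 4, 5, 6, 7, 8], T = [9, 10]
Cut edges: (8,9)

By max-flow min-cut theorem, max flow = min cut = 5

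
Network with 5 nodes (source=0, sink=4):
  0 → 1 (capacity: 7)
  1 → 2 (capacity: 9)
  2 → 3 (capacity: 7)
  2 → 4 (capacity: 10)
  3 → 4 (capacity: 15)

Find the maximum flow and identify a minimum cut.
Max flow = 7, Min cut edges: (0,1)

Maximum flow: 7
Minimum cut: (0,1)
Partition: S = [0], T = [1, 2, 3, 4]

Max-flow min-cut theorem verified: both equal 7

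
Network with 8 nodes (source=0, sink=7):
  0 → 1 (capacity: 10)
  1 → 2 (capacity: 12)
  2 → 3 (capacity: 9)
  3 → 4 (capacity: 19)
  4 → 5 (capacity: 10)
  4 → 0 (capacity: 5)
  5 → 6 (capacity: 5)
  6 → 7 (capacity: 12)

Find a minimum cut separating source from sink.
Min cut value = 5, edges: (5,6)

Min cut value: 5
Partition: S = [0, 1, 2, 3, 4, 5], T = [6, 7]
Cut edges: (5,6)

By max-flow min-cut theorem, max flow = min cut = 5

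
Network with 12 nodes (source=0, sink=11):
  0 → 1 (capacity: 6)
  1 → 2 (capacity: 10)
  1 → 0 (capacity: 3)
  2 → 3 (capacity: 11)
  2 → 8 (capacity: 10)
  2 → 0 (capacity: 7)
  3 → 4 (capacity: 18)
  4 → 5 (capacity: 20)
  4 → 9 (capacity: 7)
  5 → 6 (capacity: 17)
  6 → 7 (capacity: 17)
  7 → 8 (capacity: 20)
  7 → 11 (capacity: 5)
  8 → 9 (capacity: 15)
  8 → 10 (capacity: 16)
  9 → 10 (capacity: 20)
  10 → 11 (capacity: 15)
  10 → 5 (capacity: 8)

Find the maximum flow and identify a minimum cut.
Max flow = 6, Min cut edges: (0,1)

Maximum flow: 6
Minimum cut: (0,1)
Partition: S = [0], T = [1, 2, 3, 4, 5, 6, 7, 8, 9, 10, 11]

Max-flow min-cut theorem verified: both equal 6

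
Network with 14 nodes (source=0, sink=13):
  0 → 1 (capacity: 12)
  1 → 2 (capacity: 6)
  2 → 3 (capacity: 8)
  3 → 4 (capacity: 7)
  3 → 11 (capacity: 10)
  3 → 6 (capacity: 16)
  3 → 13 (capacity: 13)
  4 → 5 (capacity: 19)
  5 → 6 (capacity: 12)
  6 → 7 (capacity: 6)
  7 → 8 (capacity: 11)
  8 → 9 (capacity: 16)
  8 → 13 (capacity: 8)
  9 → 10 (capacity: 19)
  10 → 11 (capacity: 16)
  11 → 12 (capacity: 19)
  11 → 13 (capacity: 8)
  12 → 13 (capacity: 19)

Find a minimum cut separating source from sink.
Min cut value = 6, edges: (1,2)

Min cut value: 6
Partition: S = [0, 1], T = [2, 3, 4, 5, 6, 7, 8, 9, 10, 11, 12, 13]
Cut edges: (1,2)

By max-flow min-cut theorem, max flow = min cut = 6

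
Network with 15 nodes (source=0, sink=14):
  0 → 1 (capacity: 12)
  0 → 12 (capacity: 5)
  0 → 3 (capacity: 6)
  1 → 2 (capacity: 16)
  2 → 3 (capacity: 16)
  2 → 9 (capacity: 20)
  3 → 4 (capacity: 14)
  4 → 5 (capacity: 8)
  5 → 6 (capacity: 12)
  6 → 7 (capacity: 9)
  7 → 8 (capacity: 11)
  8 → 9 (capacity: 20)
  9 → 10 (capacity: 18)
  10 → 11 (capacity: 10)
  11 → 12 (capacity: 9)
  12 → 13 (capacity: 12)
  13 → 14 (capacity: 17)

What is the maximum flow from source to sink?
Maximum flow = 12

Max flow: 12

Flow assignment:
  0 → 1: 3/12
  0 → 12: 3/5
  0 → 3: 6/6
  1 → 2: 3/16
  2 → 9: 3/20
  3 → 4: 6/14
  4 → 5: 6/8
  5 → 6: 6/12
  6 → 7: 6/9
  7 → 8: 6/11
  8 → 9: 6/20
  9 → 10: 9/18
  10 → 11: 9/10
  11 → 12: 9/9
  12 → 13: 12/12
  13 → 14: 12/17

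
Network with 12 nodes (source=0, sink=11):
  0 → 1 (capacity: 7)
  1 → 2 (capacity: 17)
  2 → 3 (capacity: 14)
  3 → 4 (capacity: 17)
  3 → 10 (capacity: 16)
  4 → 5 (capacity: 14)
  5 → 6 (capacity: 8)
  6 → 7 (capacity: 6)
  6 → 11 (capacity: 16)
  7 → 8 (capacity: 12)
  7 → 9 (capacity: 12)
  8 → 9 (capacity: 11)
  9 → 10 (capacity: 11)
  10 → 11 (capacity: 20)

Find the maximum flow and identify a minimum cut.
Max flow = 7, Min cut edges: (0,1)

Maximum flow: 7
Minimum cut: (0,1)
Partition: S = [0], T = [1, 2, 3, 4, 5, 6, 7, 8, 9, 10, 11]

Max-flow min-cut theorem verified: both equal 7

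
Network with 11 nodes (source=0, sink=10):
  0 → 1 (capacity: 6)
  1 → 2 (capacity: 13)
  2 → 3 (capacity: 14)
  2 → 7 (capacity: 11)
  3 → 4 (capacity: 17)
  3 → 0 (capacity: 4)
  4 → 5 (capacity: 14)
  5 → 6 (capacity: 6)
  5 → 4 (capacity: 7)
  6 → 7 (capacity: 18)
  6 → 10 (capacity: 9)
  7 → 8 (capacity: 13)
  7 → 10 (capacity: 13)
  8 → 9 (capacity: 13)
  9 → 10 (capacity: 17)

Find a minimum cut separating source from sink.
Min cut value = 6, edges: (0,1)

Min cut value: 6
Partition: S = [0], T = [1, 2, 3, 4, 5, 6, 7, 8, 9, 10]
Cut edges: (0,1)

By max-flow min-cut theorem, max flow = min cut = 6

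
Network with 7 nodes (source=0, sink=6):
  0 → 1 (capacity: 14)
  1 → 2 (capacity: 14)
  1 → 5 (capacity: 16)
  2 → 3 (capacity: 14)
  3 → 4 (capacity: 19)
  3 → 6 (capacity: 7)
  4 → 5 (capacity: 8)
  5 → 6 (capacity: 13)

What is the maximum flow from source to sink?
Maximum flow = 14

Max flow: 14

Flow assignment:
  0 → 1: 14/14
  1 → 2: 1/14
  1 → 5: 13/16
  2 → 3: 1/14
  3 → 6: 1/7
  5 → 6: 13/13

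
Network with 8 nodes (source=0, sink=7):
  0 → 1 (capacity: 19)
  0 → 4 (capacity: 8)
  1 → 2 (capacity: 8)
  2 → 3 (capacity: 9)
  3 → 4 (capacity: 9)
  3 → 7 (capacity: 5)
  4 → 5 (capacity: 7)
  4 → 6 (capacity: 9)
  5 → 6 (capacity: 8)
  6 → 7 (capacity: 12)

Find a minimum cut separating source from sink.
Min cut value = 16, edges: (0,4), (1,2)

Min cut value: 16
Partition: S = [0, 1], T = [2, 3, 4, 5, 6, 7]
Cut edges: (0,4), (1,2)

By max-flow min-cut theorem, max flow = min cut = 16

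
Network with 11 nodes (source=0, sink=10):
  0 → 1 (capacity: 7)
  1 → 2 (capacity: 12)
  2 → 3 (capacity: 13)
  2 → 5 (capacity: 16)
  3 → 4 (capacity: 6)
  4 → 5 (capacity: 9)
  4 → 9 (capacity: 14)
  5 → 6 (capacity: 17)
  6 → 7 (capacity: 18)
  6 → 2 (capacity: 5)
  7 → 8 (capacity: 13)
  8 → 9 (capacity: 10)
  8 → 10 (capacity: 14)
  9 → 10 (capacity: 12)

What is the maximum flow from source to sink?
Maximum flow = 7

Max flow: 7

Flow assignment:
  0 → 1: 7/7
  1 → 2: 7/12
  2 → 3: 6/13
  2 → 5: 1/16
  3 → 4: 6/6
  4 → 9: 6/14
  5 → 6: 1/17
  6 → 7: 1/18
  7 → 8: 1/13
  8 → 10: 1/14
  9 → 10: 6/12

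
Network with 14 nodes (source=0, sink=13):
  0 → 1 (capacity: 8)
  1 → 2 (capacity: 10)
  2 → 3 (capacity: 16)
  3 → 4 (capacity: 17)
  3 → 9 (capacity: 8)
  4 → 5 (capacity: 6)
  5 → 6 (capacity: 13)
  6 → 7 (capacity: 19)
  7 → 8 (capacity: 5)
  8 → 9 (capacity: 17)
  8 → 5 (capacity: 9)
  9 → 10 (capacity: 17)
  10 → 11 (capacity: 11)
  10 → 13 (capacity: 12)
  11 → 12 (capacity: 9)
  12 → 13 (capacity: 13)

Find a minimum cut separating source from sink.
Min cut value = 8, edges: (0,1)

Min cut value: 8
Partition: S = [0], T = [1, 2, 3, 4, 5, 6, 7, 8, 9, 10, 11, 12, 13]
Cut edges: (0,1)

By max-flow min-cut theorem, max flow = min cut = 8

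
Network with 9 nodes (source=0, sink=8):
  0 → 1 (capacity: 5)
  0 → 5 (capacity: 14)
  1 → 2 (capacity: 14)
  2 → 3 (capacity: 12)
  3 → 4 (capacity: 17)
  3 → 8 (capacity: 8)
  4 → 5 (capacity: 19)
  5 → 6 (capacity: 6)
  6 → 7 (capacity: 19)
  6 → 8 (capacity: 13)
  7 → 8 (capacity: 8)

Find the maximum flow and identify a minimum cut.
Max flow = 11, Min cut edges: (0,1), (5,6)

Maximum flow: 11
Minimum cut: (0,1), (5,6)
Partition: S = [0, 4, 5], T = [1, 2, 3, 6, 7, 8]

Max-flow min-cut theorem verified: both equal 11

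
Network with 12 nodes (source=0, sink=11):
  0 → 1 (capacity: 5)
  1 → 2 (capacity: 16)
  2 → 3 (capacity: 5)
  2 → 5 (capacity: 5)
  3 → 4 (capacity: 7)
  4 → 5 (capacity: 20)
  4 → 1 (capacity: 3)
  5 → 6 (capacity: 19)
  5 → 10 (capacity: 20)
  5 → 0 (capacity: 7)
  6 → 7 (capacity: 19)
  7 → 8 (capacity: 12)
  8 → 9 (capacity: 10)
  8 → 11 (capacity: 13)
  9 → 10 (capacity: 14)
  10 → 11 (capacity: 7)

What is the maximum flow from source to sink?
Maximum flow = 5

Max flow: 5

Flow assignment:
  0 → 1: 5/5
  1 → 2: 5/16
  2 → 5: 5/5
  5 → 10: 5/20
  10 → 11: 5/7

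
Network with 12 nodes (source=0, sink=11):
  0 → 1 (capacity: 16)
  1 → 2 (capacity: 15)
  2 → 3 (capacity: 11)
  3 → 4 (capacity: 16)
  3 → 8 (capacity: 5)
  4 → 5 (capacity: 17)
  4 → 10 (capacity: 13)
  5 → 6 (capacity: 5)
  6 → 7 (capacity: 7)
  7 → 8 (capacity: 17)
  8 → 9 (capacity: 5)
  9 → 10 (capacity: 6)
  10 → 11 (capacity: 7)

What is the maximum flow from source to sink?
Maximum flow = 7

Max flow: 7

Flow assignment:
  0 → 1: 7/16
  1 → 2: 7/15
  2 → 3: 7/11
  3 → 4: 7/16
  4 → 10: 7/13
  10 → 11: 7/7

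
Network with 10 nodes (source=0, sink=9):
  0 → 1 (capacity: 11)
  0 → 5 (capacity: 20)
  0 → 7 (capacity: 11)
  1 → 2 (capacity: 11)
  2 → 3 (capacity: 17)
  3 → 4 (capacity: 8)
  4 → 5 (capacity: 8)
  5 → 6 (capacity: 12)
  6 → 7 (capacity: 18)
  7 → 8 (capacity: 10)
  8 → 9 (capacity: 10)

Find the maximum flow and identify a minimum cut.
Max flow = 10, Min cut edges: (8,9)

Maximum flow: 10
Minimum cut: (8,9)
Partition: S = [0, 1, 2, 3, 4, 5, 6, 7, 8], T = [9]

Max-flow min-cut theorem verified: both equal 10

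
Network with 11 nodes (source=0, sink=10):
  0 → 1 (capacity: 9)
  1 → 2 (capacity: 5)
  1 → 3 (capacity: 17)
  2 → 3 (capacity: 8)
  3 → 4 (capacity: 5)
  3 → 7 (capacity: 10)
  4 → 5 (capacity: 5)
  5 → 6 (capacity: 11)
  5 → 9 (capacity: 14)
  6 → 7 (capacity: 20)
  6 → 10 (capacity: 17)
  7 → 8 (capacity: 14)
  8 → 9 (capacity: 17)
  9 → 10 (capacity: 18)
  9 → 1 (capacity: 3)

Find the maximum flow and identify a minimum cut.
Max flow = 9, Min cut edges: (0,1)

Maximum flow: 9
Minimum cut: (0,1)
Partition: S = [0], T = [1, 2, 3, 4, 5, 6, 7, 8, 9, 10]

Max-flow min-cut theorem verified: both equal 9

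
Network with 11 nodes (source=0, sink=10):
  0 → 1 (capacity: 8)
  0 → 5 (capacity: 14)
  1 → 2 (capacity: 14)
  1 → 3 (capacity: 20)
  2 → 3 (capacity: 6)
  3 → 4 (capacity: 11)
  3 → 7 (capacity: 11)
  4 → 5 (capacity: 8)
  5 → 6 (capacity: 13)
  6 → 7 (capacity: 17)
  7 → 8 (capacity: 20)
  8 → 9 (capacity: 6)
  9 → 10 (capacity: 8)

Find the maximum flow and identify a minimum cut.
Max flow = 6, Min cut edges: (8,9)

Maximum flow: 6
Minimum cut: (8,9)
Partition: S = [0, 1, 2, 3, 4, 5, 6, 7, 8], T = [9, 10]

Max-flow min-cut theorem verified: both equal 6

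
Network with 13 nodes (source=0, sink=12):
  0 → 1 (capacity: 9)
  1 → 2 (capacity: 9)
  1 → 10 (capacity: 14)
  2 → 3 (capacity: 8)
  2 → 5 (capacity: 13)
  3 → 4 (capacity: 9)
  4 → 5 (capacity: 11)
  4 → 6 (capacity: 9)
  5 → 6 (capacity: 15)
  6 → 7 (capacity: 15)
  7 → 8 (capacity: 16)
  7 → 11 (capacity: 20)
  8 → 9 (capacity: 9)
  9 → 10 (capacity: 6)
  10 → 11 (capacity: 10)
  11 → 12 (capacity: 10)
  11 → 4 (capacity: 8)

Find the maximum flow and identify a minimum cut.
Max flow = 9, Min cut edges: (0,1)

Maximum flow: 9
Minimum cut: (0,1)
Partition: S = [0], T = [1, 2, 3, 4, 5, 6, 7, 8, 9, 10, 11, 12]

Max-flow min-cut theorem verified: both equal 9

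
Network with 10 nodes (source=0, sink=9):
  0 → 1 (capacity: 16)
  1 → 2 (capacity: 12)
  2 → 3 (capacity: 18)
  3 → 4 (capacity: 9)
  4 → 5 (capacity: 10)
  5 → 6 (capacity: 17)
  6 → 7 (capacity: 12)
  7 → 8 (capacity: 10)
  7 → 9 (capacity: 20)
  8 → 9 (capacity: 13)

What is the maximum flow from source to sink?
Maximum flow = 9

Max flow: 9

Flow assignment:
  0 → 1: 9/16
  1 → 2: 9/12
  2 → 3: 9/18
  3 → 4: 9/9
  4 → 5: 9/10
  5 → 6: 9/17
  6 → 7: 9/12
  7 → 9: 9/20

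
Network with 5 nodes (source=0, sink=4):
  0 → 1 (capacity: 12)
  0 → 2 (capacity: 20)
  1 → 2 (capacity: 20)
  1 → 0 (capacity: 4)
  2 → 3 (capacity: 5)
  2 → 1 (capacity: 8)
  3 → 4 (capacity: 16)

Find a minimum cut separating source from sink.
Min cut value = 5, edges: (2,3)

Min cut value: 5
Partition: S = [0, 1, 2], T = [3, 4]
Cut edges: (2,3)

By max-flow min-cut theorem, max flow = min cut = 5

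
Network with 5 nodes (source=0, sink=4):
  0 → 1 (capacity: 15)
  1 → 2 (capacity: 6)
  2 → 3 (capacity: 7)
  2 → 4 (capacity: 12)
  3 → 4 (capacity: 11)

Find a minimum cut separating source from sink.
Min cut value = 6, edges: (1,2)

Min cut value: 6
Partition: S = [0, 1], T = [2, 3, 4]
Cut edges: (1,2)

By max-flow min-cut theorem, max flow = min cut = 6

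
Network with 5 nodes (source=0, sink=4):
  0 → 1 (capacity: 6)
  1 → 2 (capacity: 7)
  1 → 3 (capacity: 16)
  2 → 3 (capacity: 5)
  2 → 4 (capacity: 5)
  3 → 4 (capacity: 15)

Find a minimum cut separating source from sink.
Min cut value = 6, edges: (0,1)

Min cut value: 6
Partition: S = [0], T = [1, 2, 3, 4]
Cut edges: (0,1)

By max-flow min-cut theorem, max flow = min cut = 6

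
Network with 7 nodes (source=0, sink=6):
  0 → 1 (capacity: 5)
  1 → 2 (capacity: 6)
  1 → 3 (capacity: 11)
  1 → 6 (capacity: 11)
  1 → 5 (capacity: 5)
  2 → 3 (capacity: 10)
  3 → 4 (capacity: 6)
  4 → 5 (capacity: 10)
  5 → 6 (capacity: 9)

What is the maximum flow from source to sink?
Maximum flow = 5

Max flow: 5

Flow assignment:
  0 → 1: 5/5
  1 → 6: 5/11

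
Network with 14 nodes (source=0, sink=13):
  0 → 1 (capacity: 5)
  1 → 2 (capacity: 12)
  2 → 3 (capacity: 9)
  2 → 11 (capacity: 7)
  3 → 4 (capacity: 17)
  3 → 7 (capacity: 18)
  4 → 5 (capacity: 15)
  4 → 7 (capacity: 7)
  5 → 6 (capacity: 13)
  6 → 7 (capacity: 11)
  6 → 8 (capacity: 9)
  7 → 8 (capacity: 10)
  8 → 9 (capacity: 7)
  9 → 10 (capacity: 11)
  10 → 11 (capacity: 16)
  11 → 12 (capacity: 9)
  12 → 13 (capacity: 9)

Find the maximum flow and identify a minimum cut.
Max flow = 5, Min cut edges: (0,1)

Maximum flow: 5
Minimum cut: (0,1)
Partition: S = [0], T = [1, 2, 3, 4, 5, 6, 7, 8, 9, 10, 11, 12, 13]

Max-flow min-cut theorem verified: both equal 5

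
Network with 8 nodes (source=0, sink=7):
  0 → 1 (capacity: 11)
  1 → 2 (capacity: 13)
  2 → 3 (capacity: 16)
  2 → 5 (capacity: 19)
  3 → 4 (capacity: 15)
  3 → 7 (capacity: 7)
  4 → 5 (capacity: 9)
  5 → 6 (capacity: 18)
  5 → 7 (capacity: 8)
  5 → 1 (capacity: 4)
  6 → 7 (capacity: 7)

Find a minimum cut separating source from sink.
Min cut value = 11, edges: (0,1)

Min cut value: 11
Partition: S = [0], T = [1, 2, 3, 4, 5, 6, 7]
Cut edges: (0,1)

By max-flow min-cut theorem, max flow = min cut = 11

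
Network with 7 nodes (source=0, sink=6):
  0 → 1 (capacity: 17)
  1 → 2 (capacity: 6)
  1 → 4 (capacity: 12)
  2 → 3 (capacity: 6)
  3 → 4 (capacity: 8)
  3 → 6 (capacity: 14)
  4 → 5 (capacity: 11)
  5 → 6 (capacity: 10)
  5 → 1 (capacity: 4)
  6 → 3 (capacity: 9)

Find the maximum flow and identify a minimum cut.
Max flow = 16, Min cut edges: (2,3), (5,6)

Maximum flow: 16
Minimum cut: (2,3), (5,6)
Partition: S = [0, 1, 2, 4, 5], T = [3, 6]

Max-flow min-cut theorem verified: both equal 16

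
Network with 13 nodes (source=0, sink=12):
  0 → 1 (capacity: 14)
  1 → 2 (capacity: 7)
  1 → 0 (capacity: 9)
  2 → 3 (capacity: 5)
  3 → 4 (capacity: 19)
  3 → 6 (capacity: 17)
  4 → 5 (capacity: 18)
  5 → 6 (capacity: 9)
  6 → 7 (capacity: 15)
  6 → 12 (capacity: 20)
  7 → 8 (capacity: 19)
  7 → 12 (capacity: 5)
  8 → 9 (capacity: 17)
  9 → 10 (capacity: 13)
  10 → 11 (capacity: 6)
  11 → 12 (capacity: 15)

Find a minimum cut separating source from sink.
Min cut value = 5, edges: (2,3)

Min cut value: 5
Partition: S = [0, 1, 2], T = [3, 4, 5, 6, 7, 8, 9, 10, 11, 12]
Cut edges: (2,3)

By max-flow min-cut theorem, max flow = min cut = 5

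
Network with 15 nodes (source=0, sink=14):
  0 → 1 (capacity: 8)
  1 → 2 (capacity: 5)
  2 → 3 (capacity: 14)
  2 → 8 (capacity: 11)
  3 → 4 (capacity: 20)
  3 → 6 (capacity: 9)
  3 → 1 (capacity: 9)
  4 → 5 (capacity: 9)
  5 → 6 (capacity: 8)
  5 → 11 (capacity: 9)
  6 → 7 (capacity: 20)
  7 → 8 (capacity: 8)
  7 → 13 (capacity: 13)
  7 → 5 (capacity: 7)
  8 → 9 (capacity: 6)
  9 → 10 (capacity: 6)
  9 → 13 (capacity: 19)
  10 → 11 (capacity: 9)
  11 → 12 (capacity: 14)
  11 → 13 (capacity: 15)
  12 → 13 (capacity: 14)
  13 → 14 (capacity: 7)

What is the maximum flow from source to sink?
Maximum flow = 5

Max flow: 5

Flow assignment:
  0 → 1: 5/8
  1 → 2: 5/5
  2 → 8: 5/11
  8 → 9: 5/6
  9 → 13: 5/19
  13 → 14: 5/7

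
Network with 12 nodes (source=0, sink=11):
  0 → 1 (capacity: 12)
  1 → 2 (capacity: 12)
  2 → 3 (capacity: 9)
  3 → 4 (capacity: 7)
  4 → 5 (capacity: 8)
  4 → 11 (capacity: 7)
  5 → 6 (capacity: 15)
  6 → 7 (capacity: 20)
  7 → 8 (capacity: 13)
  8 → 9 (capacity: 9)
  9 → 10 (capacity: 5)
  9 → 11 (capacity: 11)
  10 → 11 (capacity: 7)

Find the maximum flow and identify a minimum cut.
Max flow = 7, Min cut edges: (3,4)

Maximum flow: 7
Minimum cut: (3,4)
Partition: S = [0, 1, 2, 3], T = [4, 5, 6, 7, 8, 9, 10, 11]

Max-flow min-cut theorem verified: both equal 7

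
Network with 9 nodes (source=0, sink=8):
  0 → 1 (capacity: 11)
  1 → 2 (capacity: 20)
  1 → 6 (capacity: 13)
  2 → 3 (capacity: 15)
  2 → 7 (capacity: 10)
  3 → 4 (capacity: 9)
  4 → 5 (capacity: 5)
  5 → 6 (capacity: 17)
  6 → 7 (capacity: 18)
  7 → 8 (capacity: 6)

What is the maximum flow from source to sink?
Maximum flow = 6

Max flow: 6

Flow assignment:
  0 → 1: 6/11
  1 → 2: 6/20
  2 → 7: 6/10
  7 → 8: 6/6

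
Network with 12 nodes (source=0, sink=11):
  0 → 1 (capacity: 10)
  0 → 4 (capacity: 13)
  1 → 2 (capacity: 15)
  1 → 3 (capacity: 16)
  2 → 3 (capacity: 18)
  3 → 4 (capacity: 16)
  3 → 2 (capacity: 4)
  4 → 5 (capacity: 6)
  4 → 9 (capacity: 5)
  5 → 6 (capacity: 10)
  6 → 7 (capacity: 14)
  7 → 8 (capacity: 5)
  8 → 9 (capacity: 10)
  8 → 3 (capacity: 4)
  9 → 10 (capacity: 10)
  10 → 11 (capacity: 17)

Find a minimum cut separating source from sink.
Min cut value = 10, edges: (9,10)

Min cut value: 10
Partition: S = [0, 1, 2, 3, 4, 5, 6, 7, 8, 9], T = [10, 11]
Cut edges: (9,10)

By max-flow min-cut theorem, max flow = min cut = 10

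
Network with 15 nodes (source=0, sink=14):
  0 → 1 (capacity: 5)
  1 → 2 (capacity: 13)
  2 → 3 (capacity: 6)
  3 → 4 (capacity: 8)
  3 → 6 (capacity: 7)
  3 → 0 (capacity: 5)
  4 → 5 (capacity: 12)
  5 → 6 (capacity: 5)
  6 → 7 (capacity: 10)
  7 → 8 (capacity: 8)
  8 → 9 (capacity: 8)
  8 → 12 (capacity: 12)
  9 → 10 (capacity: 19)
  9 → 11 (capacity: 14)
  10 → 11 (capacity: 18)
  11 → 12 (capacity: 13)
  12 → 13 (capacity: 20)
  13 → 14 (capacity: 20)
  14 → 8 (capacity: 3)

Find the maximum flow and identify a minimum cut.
Max flow = 5, Min cut edges: (0,1)

Maximum flow: 5
Minimum cut: (0,1)
Partition: S = [0], T = [1, 2, 3, 4, 5, 6, 7, 8, 9, 10, 11, 12, 13, 14]

Max-flow min-cut theorem verified: both equal 5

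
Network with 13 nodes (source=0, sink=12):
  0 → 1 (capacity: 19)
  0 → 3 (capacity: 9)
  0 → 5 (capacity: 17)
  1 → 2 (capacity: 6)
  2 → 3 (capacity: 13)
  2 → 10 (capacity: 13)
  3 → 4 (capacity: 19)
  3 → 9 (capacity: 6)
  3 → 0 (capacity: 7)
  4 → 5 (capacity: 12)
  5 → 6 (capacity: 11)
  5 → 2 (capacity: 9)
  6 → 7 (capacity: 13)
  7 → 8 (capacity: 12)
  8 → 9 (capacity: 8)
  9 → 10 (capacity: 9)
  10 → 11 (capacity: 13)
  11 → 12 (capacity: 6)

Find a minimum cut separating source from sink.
Min cut value = 6, edges: (11,12)

Min cut value: 6
Partition: S = [0, 1, 2, 3, 4, 5, 6, 7, 8, 9, 10, 11], T = [12]
Cut edges: (11,12)

By max-flow min-cut theorem, max flow = min cut = 6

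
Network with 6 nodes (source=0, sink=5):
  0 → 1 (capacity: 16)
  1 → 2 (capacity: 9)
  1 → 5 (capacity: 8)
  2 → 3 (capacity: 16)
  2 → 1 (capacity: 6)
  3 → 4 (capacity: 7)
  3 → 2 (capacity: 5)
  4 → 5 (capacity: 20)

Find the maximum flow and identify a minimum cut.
Max flow = 15, Min cut edges: (1,5), (3,4)

Maximum flow: 15
Minimum cut: (1,5), (3,4)
Partition: S = [0, 1, 2, 3], T = [4, 5]

Max-flow min-cut theorem verified: both equal 15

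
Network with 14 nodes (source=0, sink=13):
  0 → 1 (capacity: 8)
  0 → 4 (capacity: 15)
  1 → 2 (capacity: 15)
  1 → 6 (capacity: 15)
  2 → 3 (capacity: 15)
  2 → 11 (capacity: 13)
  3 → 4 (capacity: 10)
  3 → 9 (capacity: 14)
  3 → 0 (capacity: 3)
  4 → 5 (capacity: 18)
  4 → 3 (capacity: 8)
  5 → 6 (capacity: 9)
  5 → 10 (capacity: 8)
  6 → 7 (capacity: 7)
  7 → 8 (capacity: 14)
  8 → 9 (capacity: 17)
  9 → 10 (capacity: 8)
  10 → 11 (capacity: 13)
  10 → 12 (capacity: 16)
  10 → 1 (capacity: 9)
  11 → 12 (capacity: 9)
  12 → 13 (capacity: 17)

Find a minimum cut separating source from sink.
Min cut value = 17, edges: (12,13)

Min cut value: 17
Partition: S = [0, 1, 2, 3, 4, 5, 6, 7, 8, 9, 10, 11, 12], T = [13]
Cut edges: (12,13)

By max-flow min-cut theorem, max flow = min cut = 17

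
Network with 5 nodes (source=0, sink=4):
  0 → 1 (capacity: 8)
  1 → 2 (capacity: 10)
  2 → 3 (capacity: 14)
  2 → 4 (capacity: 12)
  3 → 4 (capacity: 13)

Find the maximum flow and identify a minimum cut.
Max flow = 8, Min cut edges: (0,1)

Maximum flow: 8
Minimum cut: (0,1)
Partition: S = [0], T = [1, 2, 3, 4]

Max-flow min-cut theorem verified: both equal 8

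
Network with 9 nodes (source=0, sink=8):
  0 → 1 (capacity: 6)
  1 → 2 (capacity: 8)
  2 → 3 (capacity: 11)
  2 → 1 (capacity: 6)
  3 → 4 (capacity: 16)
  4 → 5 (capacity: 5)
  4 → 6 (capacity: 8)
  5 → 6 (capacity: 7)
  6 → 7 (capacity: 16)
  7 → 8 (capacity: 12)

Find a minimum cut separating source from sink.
Min cut value = 6, edges: (0,1)

Min cut value: 6
Partition: S = [0], T = [1, 2, 3, 4, 5, 6, 7, 8]
Cut edges: (0,1)

By max-flow min-cut theorem, max flow = min cut = 6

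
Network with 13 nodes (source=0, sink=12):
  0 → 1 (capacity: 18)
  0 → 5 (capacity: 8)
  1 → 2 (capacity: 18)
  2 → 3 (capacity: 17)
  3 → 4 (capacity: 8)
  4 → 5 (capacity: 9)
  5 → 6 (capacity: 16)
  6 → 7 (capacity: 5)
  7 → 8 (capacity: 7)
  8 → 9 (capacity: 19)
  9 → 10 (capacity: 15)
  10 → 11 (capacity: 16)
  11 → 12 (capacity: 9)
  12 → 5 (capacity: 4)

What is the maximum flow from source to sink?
Maximum flow = 5

Max flow: 5

Flow assignment:
  0 → 1: 5/18
  1 → 2: 5/18
  2 → 3: 5/17
  3 → 4: 5/8
  4 → 5: 5/9
  5 → 6: 5/16
  6 → 7: 5/5
  7 → 8: 5/7
  8 → 9: 5/19
  9 → 10: 5/15
  10 → 11: 5/16
  11 → 12: 5/9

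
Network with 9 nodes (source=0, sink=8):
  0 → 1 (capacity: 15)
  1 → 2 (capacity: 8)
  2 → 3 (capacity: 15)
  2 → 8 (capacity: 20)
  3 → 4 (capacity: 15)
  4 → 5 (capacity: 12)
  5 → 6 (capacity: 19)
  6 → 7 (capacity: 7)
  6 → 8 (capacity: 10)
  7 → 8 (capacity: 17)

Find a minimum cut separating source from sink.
Min cut value = 8, edges: (1,2)

Min cut value: 8
Partition: S = [0, 1], T = [2, 3, 4, 5, 6, 7, 8]
Cut edges: (1,2)

By max-flow min-cut theorem, max flow = min cut = 8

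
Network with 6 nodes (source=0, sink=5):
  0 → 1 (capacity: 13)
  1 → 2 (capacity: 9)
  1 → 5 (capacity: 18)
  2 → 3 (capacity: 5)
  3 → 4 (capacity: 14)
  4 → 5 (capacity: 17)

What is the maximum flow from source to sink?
Maximum flow = 13

Max flow: 13

Flow assignment:
  0 → 1: 13/13
  1 → 5: 13/18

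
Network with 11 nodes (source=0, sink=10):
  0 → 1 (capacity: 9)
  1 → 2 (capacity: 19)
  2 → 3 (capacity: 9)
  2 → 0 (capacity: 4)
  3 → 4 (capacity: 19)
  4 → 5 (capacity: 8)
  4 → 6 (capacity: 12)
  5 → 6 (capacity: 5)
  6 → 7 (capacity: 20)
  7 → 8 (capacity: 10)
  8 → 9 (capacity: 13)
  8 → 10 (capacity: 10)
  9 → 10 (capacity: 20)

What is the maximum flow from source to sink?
Maximum flow = 9

Max flow: 9

Flow assignment:
  0 → 1: 9/9
  1 → 2: 9/19
  2 → 3: 9/9
  3 → 4: 9/19
  4 → 6: 9/12
  6 → 7: 9/20
  7 → 8: 9/10
  8 → 10: 9/10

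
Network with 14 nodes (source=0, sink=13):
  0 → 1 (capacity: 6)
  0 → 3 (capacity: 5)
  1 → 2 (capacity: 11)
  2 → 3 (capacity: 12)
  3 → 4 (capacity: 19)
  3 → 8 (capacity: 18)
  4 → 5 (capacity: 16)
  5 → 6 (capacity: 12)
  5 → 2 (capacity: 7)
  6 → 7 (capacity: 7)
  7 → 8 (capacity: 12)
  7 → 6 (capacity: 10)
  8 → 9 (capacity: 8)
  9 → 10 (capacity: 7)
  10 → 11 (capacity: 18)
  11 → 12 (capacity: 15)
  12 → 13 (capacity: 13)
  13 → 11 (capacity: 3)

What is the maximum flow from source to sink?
Maximum flow = 7

Max flow: 7

Flow assignment:
  0 → 1: 6/6
  0 → 3: 1/5
  1 → 2: 6/11
  2 → 3: 6/12
  3 → 8: 7/18
  8 → 9: 7/8
  9 → 10: 7/7
  10 → 11: 7/18
  11 → 12: 7/15
  12 → 13: 7/13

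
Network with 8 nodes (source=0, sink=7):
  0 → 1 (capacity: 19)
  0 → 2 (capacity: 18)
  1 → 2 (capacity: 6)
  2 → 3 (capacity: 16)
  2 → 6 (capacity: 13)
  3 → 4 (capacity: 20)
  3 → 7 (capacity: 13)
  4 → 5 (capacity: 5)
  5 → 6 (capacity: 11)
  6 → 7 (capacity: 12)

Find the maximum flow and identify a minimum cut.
Max flow = 24, Min cut edges: (0,2), (1,2)

Maximum flow: 24
Minimum cut: (0,2), (1,2)
Partition: S = [0, 1], T = [2, 3, 4, 5, 6, 7]

Max-flow min-cut theorem verified: both equal 24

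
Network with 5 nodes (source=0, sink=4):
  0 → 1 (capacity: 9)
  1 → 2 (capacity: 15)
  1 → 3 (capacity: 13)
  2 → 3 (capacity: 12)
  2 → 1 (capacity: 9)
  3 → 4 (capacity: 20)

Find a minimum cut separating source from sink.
Min cut value = 9, edges: (0,1)

Min cut value: 9
Partition: S = [0], T = [1, 2, 3, 4]
Cut edges: (0,1)

By max-flow min-cut theorem, max flow = min cut = 9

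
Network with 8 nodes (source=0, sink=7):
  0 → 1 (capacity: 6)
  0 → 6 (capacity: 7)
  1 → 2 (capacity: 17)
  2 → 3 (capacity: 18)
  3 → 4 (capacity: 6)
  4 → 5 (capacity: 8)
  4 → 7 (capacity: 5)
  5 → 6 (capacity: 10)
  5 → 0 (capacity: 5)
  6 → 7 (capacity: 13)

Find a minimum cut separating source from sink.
Min cut value = 13, edges: (0,6), (3,4)

Min cut value: 13
Partition: S = [0, 1, 2, 3], T = [4, 5, 6, 7]
Cut edges: (0,6), (3,4)

By max-flow min-cut theorem, max flow = min cut = 13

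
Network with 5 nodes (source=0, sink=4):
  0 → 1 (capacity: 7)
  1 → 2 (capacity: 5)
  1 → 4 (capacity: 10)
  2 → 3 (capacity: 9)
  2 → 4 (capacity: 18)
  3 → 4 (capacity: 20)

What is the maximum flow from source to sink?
Maximum flow = 7

Max flow: 7

Flow assignment:
  0 → 1: 7/7
  1 → 4: 7/10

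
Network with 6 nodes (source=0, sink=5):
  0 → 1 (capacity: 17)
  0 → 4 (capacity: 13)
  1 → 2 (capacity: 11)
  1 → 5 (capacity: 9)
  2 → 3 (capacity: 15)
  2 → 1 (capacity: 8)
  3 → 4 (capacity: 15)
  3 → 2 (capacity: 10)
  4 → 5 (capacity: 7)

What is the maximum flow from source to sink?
Maximum flow = 16

Max flow: 16

Flow assignment:
  0 → 1: 16/17
  1 → 2: 7/11
  1 → 5: 9/9
  2 → 3: 7/15
  3 → 4: 7/15
  4 → 5: 7/7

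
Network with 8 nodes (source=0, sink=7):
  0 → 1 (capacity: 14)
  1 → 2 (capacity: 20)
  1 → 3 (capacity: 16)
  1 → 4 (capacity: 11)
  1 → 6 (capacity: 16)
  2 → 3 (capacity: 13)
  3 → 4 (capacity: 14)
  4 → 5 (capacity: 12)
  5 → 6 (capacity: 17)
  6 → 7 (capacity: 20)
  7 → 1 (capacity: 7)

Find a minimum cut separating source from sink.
Min cut value = 14, edges: (0,1)

Min cut value: 14
Partition: S = [0], T = [1, 2, 3, 4, 5, 6, 7]
Cut edges: (0,1)

By max-flow min-cut theorem, max flow = min cut = 14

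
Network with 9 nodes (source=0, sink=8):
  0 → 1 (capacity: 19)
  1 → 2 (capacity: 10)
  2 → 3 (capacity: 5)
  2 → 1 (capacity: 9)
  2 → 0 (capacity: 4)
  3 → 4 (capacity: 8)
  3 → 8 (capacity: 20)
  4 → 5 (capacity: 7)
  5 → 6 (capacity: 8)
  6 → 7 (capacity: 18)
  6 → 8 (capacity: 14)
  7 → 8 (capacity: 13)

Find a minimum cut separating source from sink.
Min cut value = 5, edges: (2,3)

Min cut value: 5
Partition: S = [0, 1, 2], T = [3, 4, 5, 6, 7, 8]
Cut edges: (2,3)

By max-flow min-cut theorem, max flow = min cut = 5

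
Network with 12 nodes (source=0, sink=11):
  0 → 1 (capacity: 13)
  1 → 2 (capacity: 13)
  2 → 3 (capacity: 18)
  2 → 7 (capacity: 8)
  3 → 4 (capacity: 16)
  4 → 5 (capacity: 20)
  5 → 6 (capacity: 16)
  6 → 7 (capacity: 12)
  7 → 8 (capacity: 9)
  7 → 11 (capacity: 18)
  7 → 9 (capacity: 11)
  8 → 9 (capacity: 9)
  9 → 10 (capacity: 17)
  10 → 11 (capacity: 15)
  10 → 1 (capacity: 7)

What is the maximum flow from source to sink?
Maximum flow = 13

Max flow: 13

Flow assignment:
  0 → 1: 13/13
  1 → 2: 13/13
  2 → 3: 5/18
  2 → 7: 8/8
  3 → 4: 5/16
  4 → 5: 5/20
  5 → 6: 5/16
  6 → 7: 5/12
  7 → 11: 13/18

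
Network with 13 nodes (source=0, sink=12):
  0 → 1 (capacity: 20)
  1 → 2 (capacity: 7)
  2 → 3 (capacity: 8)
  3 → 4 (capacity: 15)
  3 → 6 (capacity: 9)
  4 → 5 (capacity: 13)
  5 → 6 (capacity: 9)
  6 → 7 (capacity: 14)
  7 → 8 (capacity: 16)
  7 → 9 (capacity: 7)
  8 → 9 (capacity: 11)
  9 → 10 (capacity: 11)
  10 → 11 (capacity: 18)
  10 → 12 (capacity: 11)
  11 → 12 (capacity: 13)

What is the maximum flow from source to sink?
Maximum flow = 7

Max flow: 7

Flow assignment:
  0 → 1: 7/20
  1 → 2: 7/7
  2 → 3: 7/8
  3 → 6: 7/9
  6 → 7: 7/14
  7 → 9: 7/7
  9 → 10: 7/11
  10 → 12: 7/11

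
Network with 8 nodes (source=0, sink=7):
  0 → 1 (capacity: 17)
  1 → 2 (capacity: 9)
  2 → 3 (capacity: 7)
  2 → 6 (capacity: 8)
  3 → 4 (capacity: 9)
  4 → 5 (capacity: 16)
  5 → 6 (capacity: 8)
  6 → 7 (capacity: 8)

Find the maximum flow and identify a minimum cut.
Max flow = 8, Min cut edges: (6,7)

Maximum flow: 8
Minimum cut: (6,7)
Partition: S = [0, 1, 2, 3, 4, 5, 6], T = [7]

Max-flow min-cut theorem verified: both equal 8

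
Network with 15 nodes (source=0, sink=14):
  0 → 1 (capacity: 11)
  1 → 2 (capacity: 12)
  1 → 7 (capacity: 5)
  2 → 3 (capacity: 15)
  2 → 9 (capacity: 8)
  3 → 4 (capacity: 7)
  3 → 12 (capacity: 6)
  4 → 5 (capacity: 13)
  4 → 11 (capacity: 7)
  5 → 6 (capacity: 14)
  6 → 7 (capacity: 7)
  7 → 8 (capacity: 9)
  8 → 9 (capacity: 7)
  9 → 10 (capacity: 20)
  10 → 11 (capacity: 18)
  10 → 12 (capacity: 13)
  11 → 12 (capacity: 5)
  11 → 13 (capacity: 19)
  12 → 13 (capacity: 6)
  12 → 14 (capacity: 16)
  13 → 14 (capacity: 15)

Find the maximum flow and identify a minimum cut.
Max flow = 11, Min cut edges: (0,1)

Maximum flow: 11
Minimum cut: (0,1)
Partition: S = [0], T = [1, 2, 3, 4, 5, 6, 7, 8, 9, 10, 11, 12, 13, 14]

Max-flow min-cut theorem verified: both equal 11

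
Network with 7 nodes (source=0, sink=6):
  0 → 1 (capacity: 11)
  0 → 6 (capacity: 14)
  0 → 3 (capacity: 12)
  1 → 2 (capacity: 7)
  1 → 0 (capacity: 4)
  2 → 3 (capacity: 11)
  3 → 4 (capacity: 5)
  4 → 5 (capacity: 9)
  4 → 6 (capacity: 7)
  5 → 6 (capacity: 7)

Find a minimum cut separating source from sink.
Min cut value = 19, edges: (0,6), (3,4)

Min cut value: 19
Partition: S = [0, 1, 2, 3], T = [4, 5, 6]
Cut edges: (0,6), (3,4)

By max-flow min-cut theorem, max flow = min cut = 19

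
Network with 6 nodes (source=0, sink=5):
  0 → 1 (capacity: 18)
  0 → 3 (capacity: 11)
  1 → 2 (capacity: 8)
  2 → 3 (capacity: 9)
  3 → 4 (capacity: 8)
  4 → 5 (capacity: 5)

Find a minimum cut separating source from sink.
Min cut value = 5, edges: (4,5)

Min cut value: 5
Partition: S = [0, 1, 2, 3, 4], T = [5]
Cut edges: (4,5)

By max-flow min-cut theorem, max flow = min cut = 5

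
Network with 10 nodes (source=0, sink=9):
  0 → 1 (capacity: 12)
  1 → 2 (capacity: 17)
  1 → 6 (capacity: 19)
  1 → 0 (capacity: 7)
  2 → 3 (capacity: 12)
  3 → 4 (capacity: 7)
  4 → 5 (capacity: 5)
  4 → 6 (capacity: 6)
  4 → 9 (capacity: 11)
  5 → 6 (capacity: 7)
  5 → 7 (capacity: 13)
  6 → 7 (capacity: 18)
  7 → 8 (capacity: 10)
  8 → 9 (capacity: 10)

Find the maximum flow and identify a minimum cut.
Max flow = 12, Min cut edges: (0,1)

Maximum flow: 12
Minimum cut: (0,1)
Partition: S = [0], T = [1, 2, 3, 4, 5, 6, 7, 8, 9]

Max-flow min-cut theorem verified: both equal 12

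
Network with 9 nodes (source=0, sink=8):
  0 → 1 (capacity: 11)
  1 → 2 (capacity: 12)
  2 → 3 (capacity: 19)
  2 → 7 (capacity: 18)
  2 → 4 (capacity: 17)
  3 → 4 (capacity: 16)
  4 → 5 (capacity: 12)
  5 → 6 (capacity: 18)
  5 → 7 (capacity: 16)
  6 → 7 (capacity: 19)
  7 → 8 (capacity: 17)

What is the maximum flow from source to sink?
Maximum flow = 11

Max flow: 11

Flow assignment:
  0 → 1: 11/11
  1 → 2: 11/12
  2 → 7: 11/18
  7 → 8: 11/17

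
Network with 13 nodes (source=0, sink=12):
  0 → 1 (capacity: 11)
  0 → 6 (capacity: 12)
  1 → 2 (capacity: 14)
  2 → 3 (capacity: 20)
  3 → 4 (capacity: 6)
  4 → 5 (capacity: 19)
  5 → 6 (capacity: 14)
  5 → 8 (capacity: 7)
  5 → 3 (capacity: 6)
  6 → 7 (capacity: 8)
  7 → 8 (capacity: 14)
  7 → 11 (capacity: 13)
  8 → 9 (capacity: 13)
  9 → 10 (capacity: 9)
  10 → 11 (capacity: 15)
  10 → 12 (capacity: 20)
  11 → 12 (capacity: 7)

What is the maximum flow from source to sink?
Maximum flow = 14

Max flow: 14

Flow assignment:
  0 → 1: 6/11
  0 → 6: 8/12
  1 → 2: 6/14
  2 → 3: 6/20
  3 → 4: 6/6
  4 → 5: 6/19
  5 → 8: 6/7
  6 → 7: 8/8
  7 → 8: 1/14
  7 → 11: 7/13
  8 → 9: 7/13
  9 → 10: 7/9
  10 → 12: 7/20
  11 → 12: 7/7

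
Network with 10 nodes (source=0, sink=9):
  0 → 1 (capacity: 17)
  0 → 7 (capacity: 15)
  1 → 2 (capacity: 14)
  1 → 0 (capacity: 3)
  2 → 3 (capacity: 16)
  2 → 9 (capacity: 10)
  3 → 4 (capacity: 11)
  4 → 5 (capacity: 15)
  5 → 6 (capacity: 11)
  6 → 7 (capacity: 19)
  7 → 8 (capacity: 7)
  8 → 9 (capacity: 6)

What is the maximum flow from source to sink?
Maximum flow = 16

Max flow: 16

Flow assignment:
  0 → 1: 10/17
  0 → 7: 6/15
  1 → 2: 10/14
  2 → 9: 10/10
  7 → 8: 6/7
  8 → 9: 6/6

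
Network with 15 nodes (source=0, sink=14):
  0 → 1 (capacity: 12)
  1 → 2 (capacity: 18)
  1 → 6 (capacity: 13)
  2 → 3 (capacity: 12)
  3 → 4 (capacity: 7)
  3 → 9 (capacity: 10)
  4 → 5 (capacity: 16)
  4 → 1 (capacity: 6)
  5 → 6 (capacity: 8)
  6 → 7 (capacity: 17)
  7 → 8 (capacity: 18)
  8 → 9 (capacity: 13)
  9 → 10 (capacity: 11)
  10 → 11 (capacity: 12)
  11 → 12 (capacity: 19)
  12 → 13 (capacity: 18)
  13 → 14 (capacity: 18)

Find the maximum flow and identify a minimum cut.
Max flow = 11, Min cut edges: (9,10)

Maximum flow: 11
Minimum cut: (9,10)
Partition: S = [0, 1, 2, 3, 4, 5, 6, 7, 8, 9], T = [10, 11, 12, 13, 14]

Max-flow min-cut theorem verified: both equal 11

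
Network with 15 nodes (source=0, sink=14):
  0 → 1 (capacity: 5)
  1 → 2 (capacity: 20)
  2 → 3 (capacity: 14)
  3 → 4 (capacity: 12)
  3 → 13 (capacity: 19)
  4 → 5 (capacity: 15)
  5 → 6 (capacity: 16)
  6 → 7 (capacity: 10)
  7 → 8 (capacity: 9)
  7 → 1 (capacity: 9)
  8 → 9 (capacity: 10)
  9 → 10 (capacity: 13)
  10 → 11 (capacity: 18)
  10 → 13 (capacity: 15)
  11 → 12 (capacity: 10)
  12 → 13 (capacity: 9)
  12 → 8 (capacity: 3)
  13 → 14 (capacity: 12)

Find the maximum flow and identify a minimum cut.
Max flow = 5, Min cut edges: (0,1)

Maximum flow: 5
Minimum cut: (0,1)
Partition: S = [0], T = [1, 2, 3, 4, 5, 6, 7, 8, 9, 10, 11, 12, 13, 14]

Max-flow min-cut theorem verified: both equal 5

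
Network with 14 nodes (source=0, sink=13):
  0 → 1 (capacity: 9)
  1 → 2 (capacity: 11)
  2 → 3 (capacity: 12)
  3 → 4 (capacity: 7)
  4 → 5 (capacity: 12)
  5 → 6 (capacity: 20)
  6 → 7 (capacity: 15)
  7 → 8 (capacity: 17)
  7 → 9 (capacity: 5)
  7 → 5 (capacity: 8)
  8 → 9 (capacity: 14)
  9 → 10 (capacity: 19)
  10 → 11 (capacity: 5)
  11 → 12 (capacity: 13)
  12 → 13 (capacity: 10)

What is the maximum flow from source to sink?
Maximum flow = 5

Max flow: 5

Flow assignment:
  0 → 1: 5/9
  1 → 2: 5/11
  2 → 3: 5/12
  3 → 4: 5/7
  4 → 5: 5/12
  5 → 6: 7/20
  6 → 7: 7/15
  7 → 8: 2/17
  7 → 9: 3/5
  7 → 5: 2/8
  8 → 9: 2/14
  9 → 10: 5/19
  10 → 11: 5/5
  11 → 12: 5/13
  12 → 13: 5/10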